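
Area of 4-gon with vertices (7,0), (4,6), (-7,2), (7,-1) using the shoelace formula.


sum(xi*y_{i+1}) = 7*6 + 4*2 - 7*(-1) + 7*0 = 57
sum(yi*x_{i+1}) = 0*4 + 6*(-7) + 2*7 - 1*7 = -35
Area = |57 + 35|/2 = 92/2 = 46.0000

46.0000 sq units


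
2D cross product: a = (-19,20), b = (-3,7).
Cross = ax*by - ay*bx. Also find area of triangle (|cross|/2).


cross = -19*7 - 20*(-3) = -133 + 60 = -73
Triangle area = |-73|/2 = 73/2 = 36.5000

cross = -73, triangle area = 36.5000


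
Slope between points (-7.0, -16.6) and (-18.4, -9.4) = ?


dy = -9.4 + 16.6 = 7.2
dx = -18.4 + 7.0 = -11.4
m = 7.2/(-11.4) = -0.6316

m = -0.6316


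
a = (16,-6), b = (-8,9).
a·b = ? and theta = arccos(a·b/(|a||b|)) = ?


a·b = 16*(-8) - 6*9 = -128 - 54 = -182
|a| = sqrt(256+36) = 17.0880
|b| = sqrt(64+81) = 12.0416
cos(theta) = -182/(sqrt(292)*sqrt(145)) = -182/sqrt(42340) = -0.884496
theta = arccos(-182/sqrt(42340)) = 152.1896 degrees

a·b = -182, theta = 152.1896 deg


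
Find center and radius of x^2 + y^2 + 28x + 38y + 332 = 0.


h = -D/2 = -28/2 = -14
k = -E/2 = -38/2 = -19
r^2 = h^2 + k^2 - F = 196 + 361 - 332 = 225
r = 15

Center (-14, -19), radius = 15


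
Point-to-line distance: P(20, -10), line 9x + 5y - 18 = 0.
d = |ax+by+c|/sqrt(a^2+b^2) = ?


|9*20 + 5*(-10) - 18| = |112| = 112
sqrt(81 + 25) = sqrt(106) = 10.2956
d = 112/sqrt(106) = 10.8784

10.8784


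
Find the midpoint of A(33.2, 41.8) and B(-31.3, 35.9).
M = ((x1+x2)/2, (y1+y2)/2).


Mx = (33.2 - 31.3)/2 = 1.9/2 = 0.9500
My = (41.8 + 35.9)/2 = 77.7/2 = 38.8500

(0.9500, 38.8500)


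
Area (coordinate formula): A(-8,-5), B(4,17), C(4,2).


-8*(17-2) = -120
4*(2+ 5) = 28
4*(-5-17) = -88
sum = -180
Area = |-180|/2 = 90.0000

90.0000 sq units


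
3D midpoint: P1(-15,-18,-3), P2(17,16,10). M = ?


Mx = (-15+17)/2 = 1.0000
My = (-18+16)/2 = -1.0000
Mz = (-3+10)/2 = 3.5000

M = (1.0000, -1.0000, 3.5000)


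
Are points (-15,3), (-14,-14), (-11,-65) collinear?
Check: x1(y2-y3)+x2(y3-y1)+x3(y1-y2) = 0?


-15*(-14+ 65) - 14*(-65-3) - 11*(3+ 14)
= -765 + 952 - 187 = 0

Yes, collinear (determinant = 0)


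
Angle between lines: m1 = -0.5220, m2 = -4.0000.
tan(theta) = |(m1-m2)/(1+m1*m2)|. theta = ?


m1-m2 = 3.478
1+m1*m2 = 3.088
tan(theta) = |3.478/3.088| = 1.126295
theta = arctan(|3.478/3.088|) = 48.3992 degrees (acute angle)

48.3992 degrees


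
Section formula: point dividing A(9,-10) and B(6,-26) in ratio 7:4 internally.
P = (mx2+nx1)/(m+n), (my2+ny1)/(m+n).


Px = (7*6 + 4*9)/11 = 78/11 = 7.0909
Py = (7*(-26) + 4*(-10))/11 = -222/11 = -20.1818

P = (7.0909, -20.1818)


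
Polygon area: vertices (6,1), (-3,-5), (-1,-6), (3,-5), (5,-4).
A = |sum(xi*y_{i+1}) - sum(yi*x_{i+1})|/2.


sum(xi*y_{i+1}) = 6*(-5) - 3*(-6) - 1*(-5) + 3*(-4) + 5*1 = -14
sum(yi*x_{i+1}) = 1*(-3) - 5*(-1) - 6*3 - 5*5 - 4*6 = -65
Area = |-14 + 65|/2 = 51/2 = 25.5000

25.5000 sq units


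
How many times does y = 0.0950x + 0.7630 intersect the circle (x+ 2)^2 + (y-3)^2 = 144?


Substitute y = 0.0950x + 0.7630: (x+ 2)^2 + (0.0950x+0.7630-3)^2 = 144
Expand to Ax^2 + Bx + C = 0, where b-k = -2.237
A = 1+m^2 = 1.009025
B = 2(m(b-k) - h) = 2(0.0950*(-2.237) + 2) = 3.57497
C = h^2 + (b-k)^2 - r^2 = 4 + 5.004169 - 144 = -134.995831
disc = B^2-4AC = 12.7804 + 544.8567 = 557.6371
disc > 0

2 intersection points


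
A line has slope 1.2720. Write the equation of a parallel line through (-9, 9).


Parallel lines have equal slopes.
m2 = 1.2720
b2 = 9 - 1.2720*(-9) = 20.4480

y = 1.2720x + 20.4480


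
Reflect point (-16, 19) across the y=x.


Reflection rule for y=x: (y, x)
(-16, 19) -> (19, -16)

(19, -16)


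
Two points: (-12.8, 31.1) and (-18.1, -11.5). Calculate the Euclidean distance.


dx = -18.1 + 12.8 = -5.3
dy = -11.5 - 31.1 = -42.6
d = sqrt(28.09 + 1814.76) = sqrt(1842.85) = 42.9284

42.9284


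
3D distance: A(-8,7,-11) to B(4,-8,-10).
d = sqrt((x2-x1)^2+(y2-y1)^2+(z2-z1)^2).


dx=12, dy=-15, dz=1
d = sqrt(144+225+1) = sqrt(370) = 19.2354

19.2354


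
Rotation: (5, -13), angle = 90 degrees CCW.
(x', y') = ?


cos(90) = 0, sin(90) = 1
x' = 5*0 + 13*1 = 13
y' = 5*1 - 13*0 = 5

(13, 5)


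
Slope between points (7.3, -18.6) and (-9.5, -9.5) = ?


dy = -9.5 + 18.6 = 9.1
dx = -9.5 - 7.3 = -16.8
m = 9.1/(-16.8) = -0.5417

m = -0.5417


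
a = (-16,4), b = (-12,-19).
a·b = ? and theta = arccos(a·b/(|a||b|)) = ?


a·b = -16*(-12) + 4*(-19) = 192 - 76 = 116
|a| = sqrt(256+16) = 16.4924
|b| = sqrt(144+361) = 22.4722
cos(theta) = 116/(sqrt(272)*sqrt(505)) = 116/sqrt(137360) = 0.312988
theta = arccos(116/sqrt(137360)) = 71.7606 degrees

a·b = 116, theta = 71.7606 deg


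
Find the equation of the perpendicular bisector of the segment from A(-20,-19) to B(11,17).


Midpoint = (-4.5, -1)
Slope of AB = dy/dx = 36/31 = 1.1613
Perp slope = -dx/dy = -31/36 = -0.8611
b = My - (perp slope)*Mx = -1 + (31*(-4.5))/36 = -1 - 3.8750 = -4.8750

y = -0.8611x - 4.8750


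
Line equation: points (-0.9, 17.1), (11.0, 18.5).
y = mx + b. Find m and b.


m = (1.4)/(11.9) = 0.1176
b = y1 - m*x1 = 17.1 - (1.4*(-0.9))/(11.9) = 17.1 + 0.1059 = 17.2059

y = 0.1176x + 17.2059


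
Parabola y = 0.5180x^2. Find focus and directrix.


a = 0.5180
1/(4a) = 0.4826
Focus = (0, 0.4826)
Directrix: y = -0.4826

Focus = (0, 0.4826), Directrix: y = -0.4826


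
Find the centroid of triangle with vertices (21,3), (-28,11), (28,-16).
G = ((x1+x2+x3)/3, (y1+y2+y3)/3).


Gx = (21- 28+28)/3 = 21/3 = 7.0000
Gy = (3+11- 16)/3 = -2/3 = -0.6667

G = (7.0000, -0.6667)


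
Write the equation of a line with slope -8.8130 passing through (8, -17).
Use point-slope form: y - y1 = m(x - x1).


y + 17 = -8.8130(x - 8)
y = -8.8130x - 17 + 8.8130*8
y = -8.8130x + 53.5040

y = -8.8130x + 53.5040


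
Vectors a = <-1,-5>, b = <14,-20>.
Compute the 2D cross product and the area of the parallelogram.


cross = -1*(-20) + 5*14 = 20 + 70 = 90
Parallelogram area = |90| = 90

cross = 90, parallelogram area = 90


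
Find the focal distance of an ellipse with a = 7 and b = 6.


c^2 = 7^2 - 6^2 = 49 - 36 = 13
c = sqrt(13) = 3.6056

c = 3.6056


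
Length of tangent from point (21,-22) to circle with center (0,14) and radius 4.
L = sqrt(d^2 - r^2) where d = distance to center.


d = sqrt((21-0)^2 + (-22-14)^2) = sqrt(441+1296) = 41.6773
L = sqrt(1737.0000 - 16) = sqrt(1721.0000) = 41.4849

41.4849


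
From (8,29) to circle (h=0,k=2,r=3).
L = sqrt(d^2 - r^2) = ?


d = sqrt((8-0)^2 + (29-2)^2) = sqrt(64+729) = 28.1603
L = sqrt(793.0000 - 9) = sqrt(784.0000) = 28.0000

28.0000


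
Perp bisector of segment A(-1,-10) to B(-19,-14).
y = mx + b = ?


Midpoint = (-10, -12)
Slope of AB = dy/dx = -4/(-18) = 0.2222
Perp slope = -dx/dy = -18/4 = -4.5000
b = My - (perp slope)*Mx = -12 + (-18*(-10))/(-4) = -12 - 45.0000 = -57.0000

y = -4.5000x - 57.0000


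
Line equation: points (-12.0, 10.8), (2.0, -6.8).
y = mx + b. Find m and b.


m = (-17.6)/(14.0) = -1.2571
b = y1 - m*x1 = 10.8 - (-17.6*(-12.0))/(14.0) = 10.8 - 15.0857 = -4.2857

y = -1.2571x - 4.2857


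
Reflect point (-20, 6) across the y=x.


Reflection rule for y=x: (y, x)
(-20, 6) -> (6, -20)

(6, -20)


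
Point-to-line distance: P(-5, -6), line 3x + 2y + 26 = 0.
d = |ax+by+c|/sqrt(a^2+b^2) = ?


|3*(-5) + 2*(-6) + 26| = |-1| = 1
sqrt(9 + 4) = sqrt(13) = 3.6056
d = 1/sqrt(13) = 0.2774

0.2774


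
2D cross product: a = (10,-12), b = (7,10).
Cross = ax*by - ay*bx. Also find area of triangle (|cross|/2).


cross = 10*10 + 12*7 = 100 + 84 = 184
Triangle area = |184|/2 = 184/2 = 92.0000

cross = 184, triangle area = 92.0000


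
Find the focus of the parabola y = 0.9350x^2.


a = 0.9350
4a = 3.7400
focus = (0, 1/3.7400) = (0, 0.2674)

Focus = (0, 0.2674)


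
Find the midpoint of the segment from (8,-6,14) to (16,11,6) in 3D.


Mx = (8+16)/2 = 12.0000
My = (-6+11)/2 = 2.5000
Mz = (14+6)/2 = 10.0000

M = (12.0000, 2.5000, 10.0000)


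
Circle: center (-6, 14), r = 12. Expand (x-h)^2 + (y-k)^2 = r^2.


(x+ 6)^2 + (y-14)^2 = 12^2
D = -2h = 12, E = -2k = -28
F = h^2+k^2-r^2 = 36+196-144 = 88

x^2 + y^2 + 12x - 28y + 88 = 0


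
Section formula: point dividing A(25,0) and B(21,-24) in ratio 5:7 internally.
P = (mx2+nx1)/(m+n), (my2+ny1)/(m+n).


Px = (5*21 + 7*25)/12 = 280/12 = 23.3333
Py = (5*(-24) + 7*0)/12 = -120/12 = -10.0000

P = (23.3333, -10.0000)


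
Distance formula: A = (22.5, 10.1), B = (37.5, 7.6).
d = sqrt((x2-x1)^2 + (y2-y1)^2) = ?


dx = 37.5 - 22.5 = 15.0
dy = 7.6 - 10.1 = -2.5
d = sqrt(225.0 + 6.25) = sqrt(231.25) = 15.2069

15.2069


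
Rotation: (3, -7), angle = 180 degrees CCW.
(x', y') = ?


cos(180) = -1, sin(180) = 0
x' = 3*(-1) + 7*0 = -3
y' = 3*0 - 7*(-1) = 7

(-3, 7)


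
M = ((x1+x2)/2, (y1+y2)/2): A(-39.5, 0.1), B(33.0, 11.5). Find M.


Mx = (-39.5 + 33.0)/2 = -6.5/2 = -3.2500
My = (0.1 + 11.5)/2 = 11.6/2 = 5.8000

(-3.2500, 5.8000)


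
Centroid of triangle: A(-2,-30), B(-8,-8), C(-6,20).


Gx = (-2- 8- 6)/3 = -16/3 = -5.3333
Gy = (-30- 8+20)/3 = -18/3 = -6.0000

G = (-5.3333, -6.0000)


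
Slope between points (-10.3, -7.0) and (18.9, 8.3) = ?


dy = 8.3 + 7.0 = 15.3
dx = 18.9 + 10.3 = 29.2
m = 15.3/29.2 = 0.5240

m = 0.5240


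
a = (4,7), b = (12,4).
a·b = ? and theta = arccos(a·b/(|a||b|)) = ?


a·b = 4*12 + 7*4 = 48 + 28 = 76
|a| = sqrt(16+49) = 8.0623
|b| = sqrt(144+16) = 12.6491
cos(theta) = 76/(sqrt(65)*sqrt(160)) = 76/sqrt(10400) = 0.745241
theta = arccos(76/sqrt(10400)) = 41.8202 degrees

a·b = 76, theta = 41.8202 deg


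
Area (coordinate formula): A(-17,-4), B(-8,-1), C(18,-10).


-17*(-1+ 10) = -153
-8*(-10+ 4) = 48
18*(-4+ 1) = -54
sum = -159
Area = |-159|/2 = 79.5000

79.5000 sq units


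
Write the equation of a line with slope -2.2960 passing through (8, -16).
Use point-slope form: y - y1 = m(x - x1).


y + 16 = -2.2960(x - 8)
y = -2.2960x - 16 + 2.2960*8
y = -2.2960x + 2.3680

y = -2.2960x + 2.3680


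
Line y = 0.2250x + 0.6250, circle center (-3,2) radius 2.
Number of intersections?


Substitute y = 0.2250x + 0.6250: (x+ 3)^2 + (0.2250x+0.6250-2)^2 = 4
Expand to Ax^2 + Bx + C = 0, where b-k = -1.375
A = 1+m^2 = 1.050625
B = 2(m(b-k) - h) = 2(0.2250*(-1.375) + 3) = 5.38125
C = h^2 + (b-k)^2 - r^2 = 9 + 1.890625 - 4 = 6.890625
disc = B^2-4AC = 28.9579 - 28.9579 = 0
disc = 0

1 intersection point (tangent)


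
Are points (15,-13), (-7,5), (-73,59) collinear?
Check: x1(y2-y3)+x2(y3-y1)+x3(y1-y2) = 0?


15*(5-59) - 7*(59+ 13) - 73*(-13-5)
= -810 - 504 + 1314 = 0

Yes, collinear (determinant = 0)


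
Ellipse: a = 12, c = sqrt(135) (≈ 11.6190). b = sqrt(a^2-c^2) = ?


b^2 = 12^2 - (sqrt(135))^2 = 144 - 135 = 9
b = sqrt(9) = 3

b = 3


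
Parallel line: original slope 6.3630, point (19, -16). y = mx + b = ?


Parallel lines have equal slopes.
m2 = 6.3630
b2 = -16 - 6.3630*19 = -136.8970

y = 6.3630x - 136.8970


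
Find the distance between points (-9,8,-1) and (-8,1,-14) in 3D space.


dx=1, dy=-7, dz=-13
d = sqrt(1+49+169) = sqrt(219) = 14.7986

14.7986


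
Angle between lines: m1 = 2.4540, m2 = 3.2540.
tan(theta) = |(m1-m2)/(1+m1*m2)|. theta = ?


m1-m2 = -0.8
1+m1*m2 = 8.985316
tan(theta) = |-0.8/8.985316| = 0.089034
theta = arctan(|-0.8/8.985316|) = 5.0879 degrees (acute angle)

5.0879 degrees


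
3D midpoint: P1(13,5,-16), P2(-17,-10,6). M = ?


Mx = (13- 17)/2 = -2.0000
My = (5- 10)/2 = -2.5000
Mz = (-16+6)/2 = -5.0000

M = (-2.0000, -2.5000, -5.0000)


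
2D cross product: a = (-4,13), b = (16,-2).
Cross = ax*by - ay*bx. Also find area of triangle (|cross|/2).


cross = -4*(-2) - 13*16 = 8 - 208 = -200
Triangle area = |-200|/2 = 200/2 = 100.0000

cross = -200, triangle area = 100.0000


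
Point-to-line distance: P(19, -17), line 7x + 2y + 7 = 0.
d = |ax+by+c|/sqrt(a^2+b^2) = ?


|7*19 + 2*(-17) + 7| = |106| = 106
sqrt(49 + 4) = sqrt(53) = 7.2801
d = 106/sqrt(53) = 14.5602

14.5602


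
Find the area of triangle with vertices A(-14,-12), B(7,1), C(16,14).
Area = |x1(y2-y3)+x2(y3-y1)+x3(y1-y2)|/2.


-14*(1-14) = 182
7*(14+ 12) = 182
16*(-12-1) = -208
sum = 156
Area = |156|/2 = 78.0000

78.0000 sq units


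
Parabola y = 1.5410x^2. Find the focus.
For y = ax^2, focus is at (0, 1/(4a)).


a = 1.5410
4a = 6.1640
focus = (0, 1/6.1640) = (0, 0.1622)

Focus = (0, 0.1622)


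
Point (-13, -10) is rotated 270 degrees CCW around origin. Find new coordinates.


cos(270) = 0, sin(270) = -1
x' = -13*0 + 10*(-1) = -10
y' = -13*(-1) - 10*0 = 13

(-10, 13)


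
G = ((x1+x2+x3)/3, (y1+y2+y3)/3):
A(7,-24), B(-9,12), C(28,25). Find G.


Gx = (7- 9+28)/3 = 26/3 = 8.6667
Gy = (-24+12+25)/3 = 13/3 = 4.3333

G = (8.6667, 4.3333)


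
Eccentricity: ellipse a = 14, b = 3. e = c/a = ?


c = sqrt(196-9) = sqrt(187) = 13.6748
e = c/a = sqrt(187)/14 = 0.9768

e = 0.9768


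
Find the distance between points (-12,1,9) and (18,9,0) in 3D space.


dx=30, dy=8, dz=-9
d = sqrt(900+64+81) = sqrt(1045) = 32.3265

32.3265


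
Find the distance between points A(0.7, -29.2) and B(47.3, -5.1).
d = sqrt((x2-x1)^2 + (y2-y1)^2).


dx = 47.3 - 0.7 = 46.6
dy = -5.1 + 29.2 = 24.1
d = sqrt(2171.56 + 580.81) = sqrt(2752.37) = 52.4630

52.4630


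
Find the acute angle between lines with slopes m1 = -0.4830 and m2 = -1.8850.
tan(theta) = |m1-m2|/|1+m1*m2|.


m1-m2 = 1.402
1+m1*m2 = 1.910455
tan(theta) = |1.402/1.910455| = 0.733857
theta = arctan(|1.402/1.910455|) = 36.2733 degrees (acute angle)

36.2733 degrees


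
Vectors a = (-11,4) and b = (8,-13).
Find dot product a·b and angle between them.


a·b = -11*8 + 4*(-13) = -88 - 52 = -140
|a| = sqrt(121+16) = 11.7047
|b| = sqrt(64+169) = 15.2643
cos(theta) = -140/(sqrt(137)*sqrt(233)) = -140/sqrt(31921) = -0.783592
theta = arccos(-140/sqrt(31921)) = 141.5906 degrees

a·b = -140, theta = 141.5906 deg


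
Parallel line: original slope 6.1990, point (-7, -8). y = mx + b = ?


Parallel lines have equal slopes.
m2 = 6.1990
b2 = -8 - 6.1990*(-7) = 35.3930

y = 6.1990x + 35.3930


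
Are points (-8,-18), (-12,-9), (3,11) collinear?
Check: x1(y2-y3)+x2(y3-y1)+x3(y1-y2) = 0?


-8*(-9-11) - 12*(11+ 18) + 3*(-18+ 9)
= 160 - 348 - 27 = -215

No, not collinear (determinant = -215)


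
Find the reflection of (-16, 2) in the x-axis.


Reflection rule for x-axis: (x, -y)
(-16, 2) -> (-16, -2)

(-16, -2)


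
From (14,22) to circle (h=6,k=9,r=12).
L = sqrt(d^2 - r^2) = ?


d = sqrt((14-6)^2 + (22-9)^2) = sqrt(64+169) = 15.2643
L = sqrt(233.0000 - 144) = sqrt(89.0000) = 9.4340

9.4340


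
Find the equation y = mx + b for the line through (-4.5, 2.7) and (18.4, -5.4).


m = (-8.1)/(22.9) = -0.3537
b = y1 - m*x1 = 2.7 - (-8.1*(-4.5))/(22.9) = 2.7 - 1.5917 = 1.1083

y = -0.3537x + 1.1083


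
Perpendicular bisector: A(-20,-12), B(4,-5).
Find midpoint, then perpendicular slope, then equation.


Midpoint = (-8, -8.5)
Slope of AB = dy/dx = 7/24 = 0.2917
Perp slope = -dx/dy = -24/7 = -3.4286
b = My - (perp slope)*Mx = -8.5 + (24*(-8))/7 = -8.5 - 27.4286 = -35.9286

y = -3.4286x - 35.9286


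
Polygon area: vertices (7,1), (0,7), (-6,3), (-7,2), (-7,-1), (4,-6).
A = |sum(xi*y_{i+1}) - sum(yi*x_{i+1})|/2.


sum(xi*y_{i+1}) = 7*7 + 0*3 - 6*2 - 7*(-1) - 7*(-6) + 4*1 = 90
sum(yi*x_{i+1}) = 1*0 + 7*(-6) + 3*(-7) + 2*(-7) - 1*4 - 6*7 = -123
Area = |90 + 123|/2 = 213/2 = 106.5000

106.5000 sq units


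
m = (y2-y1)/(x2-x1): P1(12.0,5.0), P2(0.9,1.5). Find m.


dy = 1.5 - 5.0 = -3.5
dx = 0.9 - 12.0 = -11.1
m = -3.5/(-11.1) = 0.3153

m = 0.3153


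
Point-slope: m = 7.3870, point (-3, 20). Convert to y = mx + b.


y - 20 = 7.3870(x + 3)
y = 7.3870x + 20 - 7.3870*(-3)
y = 7.3870x + 42.1610

y = 7.3870x + 42.1610


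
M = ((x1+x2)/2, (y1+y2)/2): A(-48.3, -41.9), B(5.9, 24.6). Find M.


Mx = (-48.3 + 5.9)/2 = -42.4/2 = -21.2000
My = (-41.9 + 24.6)/2 = -17.3/2 = -8.6500

(-21.2000, -8.6500)


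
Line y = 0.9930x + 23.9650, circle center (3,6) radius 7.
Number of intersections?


Substitute y = 0.9930x + 23.9650: (x-3)^2 + (0.9930x+23.9650-6)^2 = 49
Expand to Ax^2 + Bx + C = 0, where b-k = 17.965
A = 1+m^2 = 1.986049
B = 2(m(b-k) - h) = 2(0.9930*17.965 - 3) = 29.67849
C = h^2 + (b-k)^2 - r^2 = 9 + 322.741225 - 49 = 282.741225
disc = B^2-4AC = 880.8128 - 2246.1517 = -1365.3389
disc < 0

0 intersection points


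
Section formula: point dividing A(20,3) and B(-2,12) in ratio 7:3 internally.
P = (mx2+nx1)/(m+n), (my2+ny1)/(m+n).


Px = (7*(-2) + 3*20)/10 = 46/10 = 4.6000
Py = (7*12 + 3*3)/10 = 93/10 = 9.3000

P = (4.6000, 9.3000)


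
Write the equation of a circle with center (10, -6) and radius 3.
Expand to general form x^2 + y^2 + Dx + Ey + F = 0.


(x-10)^2 + (y+ 6)^2 = 3^2
D = -2h = -20, E = -2k = 12
F = h^2+k^2-r^2 = 100+36-9 = 127

x^2 + y^2 - 20x + 12y + 127 = 0


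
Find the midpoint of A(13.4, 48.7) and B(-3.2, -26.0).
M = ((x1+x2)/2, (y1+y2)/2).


Mx = (13.4 - 3.2)/2 = 10.2/2 = 5.1000
My = (48.7 - 26.0)/2 = 22.7/2 = 11.3500

(5.1000, 11.3500)


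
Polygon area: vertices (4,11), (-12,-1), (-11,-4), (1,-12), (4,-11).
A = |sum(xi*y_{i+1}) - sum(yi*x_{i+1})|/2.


sum(xi*y_{i+1}) = 4*(-1) - 12*(-4) - 11*(-12) + 1*(-11) + 4*11 = 209
sum(yi*x_{i+1}) = 11*(-12) - 1*(-11) - 4*1 - 12*4 - 11*4 = -217
Area = |209 + 217|/2 = 426/2 = 213.0000

213.0000 sq units


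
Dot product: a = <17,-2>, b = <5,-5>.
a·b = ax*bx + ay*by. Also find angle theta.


a·b = 17*5 - 2*(-5) = 85 + 10 = 95
|a| = sqrt(289+4) = 17.1172
|b| = sqrt(25+25) = 7.0711
cos(theta) = 95/(sqrt(293)*sqrt(50)) = 95/sqrt(14650) = 0.784883
theta = arccos(95/sqrt(14650)) = 38.2902 degrees

a·b = 95, theta = 38.2902 deg


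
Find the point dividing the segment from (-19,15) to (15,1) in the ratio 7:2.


Px = (7*15 + 2*(-19))/9 = 67/9 = 7.4444
Py = (7*1 + 2*15)/9 = 37/9 = 4.1111

P = (7.4444, 4.1111)


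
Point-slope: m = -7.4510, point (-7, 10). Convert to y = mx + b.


y - 10 = -7.4510(x + 7)
y = -7.4510x + 10 + 7.4510*(-7)
y = -7.4510x - 42.1570

y = -7.4510x - 42.1570


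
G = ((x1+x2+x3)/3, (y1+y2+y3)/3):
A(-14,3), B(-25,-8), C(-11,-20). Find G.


Gx = (-14- 25- 11)/3 = -50/3 = -16.6667
Gy = (3- 8- 20)/3 = -25/3 = -8.3333

G = (-16.6667, -8.3333)


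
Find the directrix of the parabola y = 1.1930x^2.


a = 1.1930
1/(4a) = 0.2096
directrix: y = -0.2096 = -0.2096

y = -0.2096


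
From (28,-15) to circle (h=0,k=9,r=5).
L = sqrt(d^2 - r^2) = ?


d = sqrt((28-0)^2 + (-15-9)^2) = sqrt(784+576) = 36.8782
L = sqrt(1360.0000 - 25) = sqrt(1335.0000) = 36.5377

36.5377


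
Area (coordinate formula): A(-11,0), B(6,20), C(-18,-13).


-11*(20+ 13) = -363
6*(-13-0) = -78
-18*(0-20) = 360
sum = -81
Area = |-81|/2 = 40.5000

40.5000 sq units


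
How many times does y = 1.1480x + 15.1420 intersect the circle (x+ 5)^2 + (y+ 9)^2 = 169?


Substitute y = 1.1480x + 15.1420: (x+ 5)^2 + (1.1480x+15.1420+ 9)^2 = 169
Expand to Ax^2 + Bx + C = 0, where b-k = 24.142
A = 1+m^2 = 2.317904
B = 2(m(b-k) - h) = 2(1.1480*24.142 + 5) = 65.430032
C = h^2 + (b-k)^2 - r^2 = 25 + 582.836164 - 169 = 438.836164
disc = B^2-4AC = 4281.0891 - 4068.7204 = 212.3687
disc > 0

2 intersection points


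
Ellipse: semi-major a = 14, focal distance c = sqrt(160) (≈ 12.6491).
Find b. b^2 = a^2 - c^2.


b^2 = 14^2 - (sqrt(160))^2 = 196 - 160 = 36
b = sqrt(36) = 6

b = 6


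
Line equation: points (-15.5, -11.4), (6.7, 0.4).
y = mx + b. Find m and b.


m = (11.8)/(22.2) = 0.5315
b = y1 - m*x1 = -11.4 - (11.8*(-15.5))/(22.2) = -11.4 + 8.2387 = -3.1613

y = 0.5315x - 3.1613


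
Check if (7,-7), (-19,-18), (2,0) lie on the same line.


7*(-18-0) - 19*(0+ 7) + 2*(-7+ 18)
= -126 - 133 + 22 = -237

No, not collinear (determinant = -237)


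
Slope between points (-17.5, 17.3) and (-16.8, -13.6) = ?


dy = -13.6 - 17.3 = -30.9
dx = -16.8 + 17.5 = 0.7
m = -30.9/0.7 = -44.1429

m = -44.1429


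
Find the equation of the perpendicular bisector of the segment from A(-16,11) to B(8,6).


Midpoint = (-4, 8.5)
Slope of AB = dy/dx = -5/24 = -0.2083
Perp slope = -dx/dy = 24/5 = 4.8000
b = My - (perp slope)*Mx = 8.5 + (24*(-4))/(-5) = 8.5 + 19.2000 = 27.7000

y = 4.8000x + 27.7000


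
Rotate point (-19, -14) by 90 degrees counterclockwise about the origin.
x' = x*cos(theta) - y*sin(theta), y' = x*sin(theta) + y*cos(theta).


cos(90) = 0, sin(90) = 1
x' = -19*0 + 14*1 = 14
y' = -19*1 - 14*0 = -19

(14, -19)


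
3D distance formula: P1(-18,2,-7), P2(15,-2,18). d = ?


dx=33, dy=-4, dz=25
d = sqrt(1089+16+625) = sqrt(1730) = 41.5933

41.5933


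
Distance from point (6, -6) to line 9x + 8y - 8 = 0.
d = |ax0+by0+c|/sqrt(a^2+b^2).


|9*6 + 8*(-6) - 8| = |-2| = 2
sqrt(81 + 64) = sqrt(145) = 12.0416
d = 2/sqrt(145) = 0.1661

0.1661


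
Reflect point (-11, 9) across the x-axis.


Reflection rule for x-axis: (x, -y)
(-11, 9) -> (-11, -9)

(-11, -9)


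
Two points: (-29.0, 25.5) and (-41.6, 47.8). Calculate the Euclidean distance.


dx = -41.6 + 29.0 = -12.6
dy = 47.8 - 25.5 = 22.3
d = sqrt(158.76 + 497.29) = sqrt(656.05) = 25.6135

25.6135


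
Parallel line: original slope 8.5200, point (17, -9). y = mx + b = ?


Parallel lines have equal slopes.
m2 = 8.5200
b2 = -9 - 8.5200*17 = -153.8400

y = 8.5200x - 153.8400


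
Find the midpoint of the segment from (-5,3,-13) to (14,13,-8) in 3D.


Mx = (-5+14)/2 = 4.5000
My = (3+13)/2 = 8.0000
Mz = (-13- 8)/2 = -10.5000

M = (4.5000, 8.0000, -10.5000)


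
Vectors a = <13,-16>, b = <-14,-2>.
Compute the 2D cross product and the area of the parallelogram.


cross = 13*(-2) + 16*(-14) = -26 - 224 = -250
Parallelogram area = |-250| = 250

cross = -250, parallelogram area = 250


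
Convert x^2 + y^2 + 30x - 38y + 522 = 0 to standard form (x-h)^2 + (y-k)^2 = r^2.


h = -D/2 = -30/2 = -15
k = -E/2 = 38/2 = 19
r^2 = h^2 + k^2 - F = 225 + 361 - 522 = 64
r = 8

Center (-15, 19), radius = 8


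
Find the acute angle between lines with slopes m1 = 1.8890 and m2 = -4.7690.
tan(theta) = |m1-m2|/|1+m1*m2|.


m1-m2 = 6.658
1+m1*m2 = -8.008641
tan(theta) = |6.658/(-8.008641)| = 0.831352
theta = arctan(|6.658/(-8.008641)|) = 39.7385 degrees (acute angle)

39.7385 degrees


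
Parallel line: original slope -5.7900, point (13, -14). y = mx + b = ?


Parallel lines have equal slopes.
m2 = -5.7900
b2 = -14 + 5.7900*13 = 61.2700

y = -5.7900x + 61.2700


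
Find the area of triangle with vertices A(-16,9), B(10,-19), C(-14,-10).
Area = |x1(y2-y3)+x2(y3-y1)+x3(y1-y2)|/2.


-16*(-19+ 10) = 144
10*(-10-9) = -190
-14*(9+ 19) = -392
sum = -438
Area = |-438|/2 = 219.0000

219.0000 sq units


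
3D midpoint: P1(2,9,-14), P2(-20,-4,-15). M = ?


Mx = (2- 20)/2 = -9.0000
My = (9- 4)/2 = 2.5000
Mz = (-14- 15)/2 = -14.5000

M = (-9.0000, 2.5000, -14.5000)


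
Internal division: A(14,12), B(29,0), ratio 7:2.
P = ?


Px = (7*29 + 2*14)/9 = 231/9 = 25.6667
Py = (7*0 + 2*12)/9 = 24/9 = 2.6667

P = (25.6667, 2.6667)


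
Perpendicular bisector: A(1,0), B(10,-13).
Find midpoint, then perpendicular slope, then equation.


Midpoint = (5.5, -6.5)
Slope of AB = dy/dx = -13/9 = -1.4444
Perp slope = -dx/dy = 9/13 = 0.6923
b = My - (perp slope)*Mx = -6.5 + (9*5.5)/(-13) = -6.5 - 3.8077 = -10.3077

y = 0.6923x - 10.3077


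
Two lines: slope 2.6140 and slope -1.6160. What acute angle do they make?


m1-m2 = 4.23
1+m1*m2 = -3.224224
tan(theta) = |4.23/(-3.224224)| = 1.311944
theta = arctan(|4.23/(-3.224224)|) = 52.6843 degrees (acute angle)

52.6843 degrees


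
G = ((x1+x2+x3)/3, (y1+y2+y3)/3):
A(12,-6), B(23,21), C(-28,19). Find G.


Gx = (12+23- 28)/3 = 7/3 = 2.3333
Gy = (-6+21+19)/3 = 34/3 = 11.3333

G = (2.3333, 11.3333)


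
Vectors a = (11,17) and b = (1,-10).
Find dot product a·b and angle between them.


a·b = 11*1 + 17*(-10) = 11 - 170 = -159
|a| = sqrt(121+289) = 20.2485
|b| = sqrt(1+100) = 10.0499
cos(theta) = -159/(sqrt(410)*sqrt(101)) = -159/sqrt(41410) = -0.781348
theta = arccos(-159/sqrt(41410)) = 141.3842 degrees

a·b = -159, theta = 141.3842 deg


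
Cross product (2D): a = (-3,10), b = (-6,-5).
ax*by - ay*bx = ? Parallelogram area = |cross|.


cross = -3*(-5) - 10*(-6) = 15 + 60 = 75
Parallelogram area = |75| = 75

cross = 75, parallelogram area = 75


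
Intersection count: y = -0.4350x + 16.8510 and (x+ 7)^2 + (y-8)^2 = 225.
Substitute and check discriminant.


Substitute y = -0.4350x + 16.8510: (x+ 7)^2 + (-0.4350x+16.8510-8)^2 = 225
Expand to Ax^2 + Bx + C = 0, where b-k = 8.851
A = 1+m^2 = 1.189225
B = 2(m(b-k) - h) = 2(-0.4350*8.851 + 7) = 6.29963
C = h^2 + (b-k)^2 - r^2 = 49 + 78.340201 - 225 = -97.659799
disc = B^2-4AC = 39.6853 + 464.5579 = 504.2432
disc > 0

2 intersection points


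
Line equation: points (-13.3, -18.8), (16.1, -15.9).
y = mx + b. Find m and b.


m = (2.9)/(29.4) = 0.0986
b = y1 - m*x1 = -18.8 - (2.9*(-13.3))/(29.4) = -18.8 + 1.3119 = -17.4881

y = 0.0986x - 17.4881


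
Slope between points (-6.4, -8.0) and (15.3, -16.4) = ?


dy = -16.4 + 8.0 = -8.4
dx = 15.3 + 6.4 = 21.7
m = -8.4/21.7 = -0.3871

m = -0.3871


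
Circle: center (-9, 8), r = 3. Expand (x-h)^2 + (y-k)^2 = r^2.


(x+ 9)^2 + (y-8)^2 = 3^2
D = -2h = 18, E = -2k = -16
F = h^2+k^2-r^2 = 81+64-9 = 136

x^2 + y^2 + 18x - 16y + 136 = 0


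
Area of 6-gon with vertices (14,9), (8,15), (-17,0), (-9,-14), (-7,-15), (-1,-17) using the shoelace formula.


sum(xi*y_{i+1}) = 14*15 + 8*0 - 17*(-14) - 9*(-15) - 7*(-17) - 1*9 = 693
sum(yi*x_{i+1}) = 9*8 + 15*(-17) + 0*(-9) - 14*(-7) - 15*(-1) - 17*14 = -308
Area = |693 + 308|/2 = 1001/2 = 500.5000

500.5000 sq units


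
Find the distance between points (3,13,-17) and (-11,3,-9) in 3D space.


dx=-14, dy=-10, dz=8
d = sqrt(196+100+64) = sqrt(360) = 18.9737

18.9737


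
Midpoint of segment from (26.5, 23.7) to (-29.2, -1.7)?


Mx = (26.5 - 29.2)/2 = -2.7/2 = -1.3500
My = (23.7 - 1.7)/2 = 22.0/2 = 11.0000

(-1.3500, 11.0000)


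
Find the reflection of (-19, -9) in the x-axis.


Reflection rule for x-axis: (x, -y)
(-19, -9) -> (-19, 9)

(-19, 9)


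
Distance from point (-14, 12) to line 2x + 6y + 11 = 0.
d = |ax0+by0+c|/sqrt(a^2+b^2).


|2*(-14) + 6*12 + 11| = |55| = 55
sqrt(4 + 36) = sqrt(40) = 6.3246
d = 55/sqrt(40) = 8.6963

8.6963


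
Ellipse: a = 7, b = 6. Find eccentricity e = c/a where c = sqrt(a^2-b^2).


c = sqrt(49-36) = sqrt(13) = 3.6056
e = c/a = sqrt(13)/7 = 0.5151

e = 0.5151


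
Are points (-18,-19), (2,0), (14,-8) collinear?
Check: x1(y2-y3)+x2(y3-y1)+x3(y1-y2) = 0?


-18*(0+ 8) + 2*(-8+ 19) + 14*(-19-0)
= -144 + 22 - 266 = -388

No, not collinear (determinant = -388)


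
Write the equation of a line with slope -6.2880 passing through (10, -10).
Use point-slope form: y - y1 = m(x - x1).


y + 10 = -6.2880(x - 10)
y = -6.2880x - 10 + 6.2880*10
y = -6.2880x + 52.8800

y = -6.2880x + 52.8800


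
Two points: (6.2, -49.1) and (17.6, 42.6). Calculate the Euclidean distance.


dx = 17.6 - 6.2 = 11.4
dy = 42.6 + 49.1 = 91.7
d = sqrt(129.96 + 8408.89) = sqrt(8538.85) = 92.4059

92.4059


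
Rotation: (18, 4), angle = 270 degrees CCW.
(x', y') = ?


cos(270) = 0, sin(270) = -1
x' = 18*0 - 4*(-1) = 4
y' = 18*(-1) + 4*0 = -18

(4, -18)


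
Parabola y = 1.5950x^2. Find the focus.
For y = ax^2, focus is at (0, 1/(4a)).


a = 1.5950
4a = 6.3800
focus = (0, 1/6.3800) = (0, 0.1567)

Focus = (0, 0.1567)


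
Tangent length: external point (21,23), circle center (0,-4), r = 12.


d = sqrt((21-0)^2 + (23+ 4)^2) = sqrt(441+729) = 34.2053
L = sqrt(1170.0000 - 144) = sqrt(1026.0000) = 32.0312

32.0312


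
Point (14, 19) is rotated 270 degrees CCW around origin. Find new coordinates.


cos(270) = 0, sin(270) = -1
x' = 14*0 - 19*(-1) = 19
y' = 14*(-1) + 19*0 = -14

(19, -14)


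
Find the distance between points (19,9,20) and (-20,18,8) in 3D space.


dx=-39, dy=9, dz=-12
d = sqrt(1521+81+144) = sqrt(1746) = 41.7852

41.7852


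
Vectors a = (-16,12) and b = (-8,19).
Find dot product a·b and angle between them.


a·b = -16*(-8) + 12*19 = 128 + 228 = 356
|a| = sqrt(256+144) = 20.0000
|b| = sqrt(64+361) = 20.6155
cos(theta) = 356/(sqrt(400)*sqrt(425)) = 356/sqrt(170000) = 0.863427
theta = arccos(356/sqrt(170000)) = 30.2964 degrees

a·b = 356, theta = 30.2964 deg


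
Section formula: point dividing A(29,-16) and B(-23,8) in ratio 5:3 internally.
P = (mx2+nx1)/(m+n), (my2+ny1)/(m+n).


Px = (5*(-23) + 3*29)/8 = -28/8 = -3.5000
Py = (5*8 + 3*(-16))/8 = -8/8 = -1.0000

P = (-3.5000, -1.0000)


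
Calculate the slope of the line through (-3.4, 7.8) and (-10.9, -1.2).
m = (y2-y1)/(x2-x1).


dy = -1.2 - 7.8 = -9.0
dx = -10.9 + 3.4 = -7.5
m = -9.0/(-7.5) = 1.2000

m = 1.2000


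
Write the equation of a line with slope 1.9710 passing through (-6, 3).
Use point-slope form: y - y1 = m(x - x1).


y - 3 = 1.9710(x + 6)
y = 1.9710x + 3 - 1.9710*(-6)
y = 1.9710x + 14.8260

y = 1.9710x + 14.8260


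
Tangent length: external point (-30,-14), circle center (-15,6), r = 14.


d = sqrt((-30+ 15)^2 + (-14-6)^2) = sqrt(225+400) = 25.0000
L = sqrt(625.0000 - 196) = sqrt(429.0000) = 20.7123

20.7123


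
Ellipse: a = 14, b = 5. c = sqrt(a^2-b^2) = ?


c^2 = 14^2 - 5^2 = 196 - 25 = 171
c = sqrt(171) = 13.0767

c = 13.0767


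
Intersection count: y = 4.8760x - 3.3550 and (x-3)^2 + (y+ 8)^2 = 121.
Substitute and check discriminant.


Substitute y = 4.8760x - 3.3550: (x-3)^2 + (4.8760x- 3.3550+ 8)^2 = 121
Expand to Ax^2 + Bx + C = 0, where b-k = 4.645
A = 1+m^2 = 24.775376
B = 2(m(b-k) - h) = 2(4.8760*4.645 - 3) = 39.29804
C = h^2 + (b-k)^2 - r^2 = 9 + 21.576025 - 121 = -90.423975
disc = B^2-4AC = 1544.3359 + 8961.1519 = 10505.4878
disc > 0

2 intersection points


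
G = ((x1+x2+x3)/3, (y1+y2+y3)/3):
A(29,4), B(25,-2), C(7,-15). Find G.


Gx = (29+25+7)/3 = 61/3 = 20.3333
Gy = (4- 2- 15)/3 = -13/3 = -4.3333

G = (20.3333, -4.3333)


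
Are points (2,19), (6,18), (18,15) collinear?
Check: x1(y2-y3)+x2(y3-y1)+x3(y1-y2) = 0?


2*(18-15) + 6*(15-19) + 18*(19-18)
= 6 - 24 + 18 = 0

Yes, collinear (determinant = 0)


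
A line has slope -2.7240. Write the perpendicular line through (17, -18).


Perpendicular slope = -1/m1 = -1/(-2.7240) = 0.3671
b2 = y0 - m2*x0 = -18 + 17/(-2.7240) = -18 - 6.2408 = -24.2408

y = 0.3671x - 24.2408


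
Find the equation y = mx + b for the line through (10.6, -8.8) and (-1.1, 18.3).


m = (27.1)/(-11.7) = -2.3162
b = y1 - m*x1 = -8.8 - (27.1*10.6)/(-11.7) = -8.8 + 24.5521 = 15.7521

y = -2.3162x + 15.7521


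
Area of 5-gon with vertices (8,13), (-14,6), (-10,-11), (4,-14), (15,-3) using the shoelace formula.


sum(xi*y_{i+1}) = 8*6 - 14*(-11) - 10*(-14) + 4*(-3) + 15*13 = 525
sum(yi*x_{i+1}) = 13*(-14) + 6*(-10) - 11*4 - 14*15 - 3*8 = -520
Area = |525 + 520|/2 = 1045/2 = 522.5000

522.5000 sq units


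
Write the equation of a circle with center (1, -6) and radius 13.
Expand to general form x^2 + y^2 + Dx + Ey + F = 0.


(x-1)^2 + (y+ 6)^2 = 13^2
D = -2h = -2, E = -2k = 12
F = h^2+k^2-r^2 = 1+36-169 = -132

x^2 + y^2 - 2x + 12y - 132 = 0


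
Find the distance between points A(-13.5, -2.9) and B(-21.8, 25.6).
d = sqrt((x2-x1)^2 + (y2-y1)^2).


dx = -21.8 + 13.5 = -8.3
dy = 25.6 + 2.9 = 28.5
d = sqrt(68.89 + 812.25) = sqrt(881.14) = 29.6840

29.6840


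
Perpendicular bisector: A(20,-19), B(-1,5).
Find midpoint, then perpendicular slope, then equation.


Midpoint = (9.5, -7)
Slope of AB = dy/dx = 24/(-21) = -1.1429
Perp slope = -dx/dy = 21/24 = 0.8750
b = My - (perp slope)*Mx = -7 + (-21*9.5)/24 = -7 - 8.3125 = -15.3125

y = 0.8750x - 15.3125


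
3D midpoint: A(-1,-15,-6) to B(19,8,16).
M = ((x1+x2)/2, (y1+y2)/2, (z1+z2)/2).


Mx = (-1+19)/2 = 9.0000
My = (-15+8)/2 = -3.5000
Mz = (-6+16)/2 = 5.0000

M = (9.0000, -3.5000, 5.0000)


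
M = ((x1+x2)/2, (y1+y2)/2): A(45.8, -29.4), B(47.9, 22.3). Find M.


Mx = (45.8 + 47.9)/2 = 93.7/2 = 46.8500
My = (-29.4 + 22.3)/2 = -7.1/2 = -3.5500

(46.8500, -3.5500)


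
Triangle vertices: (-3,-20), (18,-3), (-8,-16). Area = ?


-3*(-3+ 16) = -39
18*(-16+ 20) = 72
-8*(-20+ 3) = 136
sum = 169
Area = |169|/2 = 84.5000

84.5000 sq units


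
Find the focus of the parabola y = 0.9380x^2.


a = 0.9380
4a = 3.7520
focus = (0, 1/3.7520) = (0, 0.2665)

Focus = (0, 0.2665)


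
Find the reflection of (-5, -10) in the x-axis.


Reflection rule for x-axis: (x, -y)
(-5, -10) -> (-5, 10)

(-5, 10)


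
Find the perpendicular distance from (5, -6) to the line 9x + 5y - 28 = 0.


|9*5 + 5*(-6) - 28| = |-13| = 13
sqrt(81 + 25) = sqrt(106) = 10.2956
d = 13/sqrt(106) = 1.2627

1.2627


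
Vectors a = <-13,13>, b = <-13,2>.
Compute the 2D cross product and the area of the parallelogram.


cross = -13*2 - 13*(-13) = -26 + 169 = 143
Parallelogram area = |143| = 143

cross = 143, parallelogram area = 143


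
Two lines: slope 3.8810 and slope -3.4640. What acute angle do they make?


m1-m2 = 7.345
1+m1*m2 = -12.443784
tan(theta) = |7.345/(-12.443784)| = 0.590255
theta = arctan(|7.345/(-12.443784)|) = 30.5514 degrees (acute angle)

30.5514 degrees


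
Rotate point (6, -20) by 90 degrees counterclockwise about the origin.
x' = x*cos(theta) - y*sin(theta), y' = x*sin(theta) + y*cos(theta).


cos(90) = 0, sin(90) = 1
x' = 6*0 + 20*1 = 20
y' = 6*1 - 20*0 = 6

(20, 6)


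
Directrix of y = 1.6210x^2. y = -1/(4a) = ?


a = 1.6210
1/(4a) = 0.1542
directrix: y = -0.1542 = -0.1542

y = -0.1542


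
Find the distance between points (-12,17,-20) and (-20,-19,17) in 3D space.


dx=-8, dy=-36, dz=37
d = sqrt(64+1296+1369) = sqrt(2729) = 52.2398

52.2398


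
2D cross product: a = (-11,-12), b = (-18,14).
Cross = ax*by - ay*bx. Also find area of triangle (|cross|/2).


cross = -11*14 + 12*(-18) = -154 - 216 = -370
Triangle area = |-370|/2 = 370/2 = 185.0000

cross = -370, triangle area = 185.0000


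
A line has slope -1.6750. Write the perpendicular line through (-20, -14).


Perpendicular slope = -1/m1 = -1/(-1.6750) = 0.5970
b2 = y0 - m2*x0 = -14 - 20/(-1.6750) = -14 + 11.9403 = -2.0597

y = 0.5970x - 2.0597


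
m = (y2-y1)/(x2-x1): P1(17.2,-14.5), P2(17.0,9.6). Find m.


dy = 9.6 + 14.5 = 24.1
dx = 17.0 - 17.2 = -0.2
m = 24.1/(-0.2) = -120.5000

m = -120.5000


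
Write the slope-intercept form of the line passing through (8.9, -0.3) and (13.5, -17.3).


m = (-17.0)/(4.6) = -3.6957
b = y1 - m*x1 = -0.3 - (-17.0*8.9)/(4.6) = -0.3 + 32.8913 = 32.5913

y = -3.6957x + 32.5913


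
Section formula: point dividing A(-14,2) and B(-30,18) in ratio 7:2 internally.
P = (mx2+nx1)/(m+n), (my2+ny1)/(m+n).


Px = (7*(-30) + 2*(-14))/9 = -238/9 = -26.4444
Py = (7*18 + 2*2)/9 = 130/9 = 14.4444

P = (-26.4444, 14.4444)


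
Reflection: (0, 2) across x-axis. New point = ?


Reflection rule for x-axis: (x, -y)
(0, 2) -> (0, -2)

(0, -2)


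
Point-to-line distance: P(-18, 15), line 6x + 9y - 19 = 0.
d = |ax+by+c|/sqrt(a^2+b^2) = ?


|6*(-18) + 9*15 - 19| = |8| = 8
sqrt(36 + 81) = sqrt(117) = 10.8167
d = 8/sqrt(117) = 0.7396

0.7396


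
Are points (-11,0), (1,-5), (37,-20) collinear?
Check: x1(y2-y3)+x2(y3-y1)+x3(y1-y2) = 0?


-11*(-5+ 20) + 1*(-20-0) + 37*(0+ 5)
= -165 - 20 + 185 = 0

Yes, collinear (determinant = 0)


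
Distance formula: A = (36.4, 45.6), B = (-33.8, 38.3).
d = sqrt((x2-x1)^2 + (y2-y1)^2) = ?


dx = -33.8 - 36.4 = -70.2
dy = 38.3 - 45.6 = -7.3
d = sqrt(4928.04 + 53.29) = sqrt(4981.33) = 70.5785

70.5785


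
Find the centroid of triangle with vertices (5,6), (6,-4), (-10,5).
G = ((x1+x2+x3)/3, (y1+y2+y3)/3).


Gx = (5+6- 10)/3 = 1/3 = 0.3333
Gy = (6- 4+5)/3 = 7/3 = 2.3333

G = (0.3333, 2.3333)


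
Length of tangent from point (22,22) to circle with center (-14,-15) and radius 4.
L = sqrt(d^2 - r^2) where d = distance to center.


d = sqrt((22+ 14)^2 + (22+ 15)^2) = sqrt(1296+1369) = 51.6236
L = sqrt(2665.0000 - 16) = sqrt(2649.0000) = 51.4684

51.4684


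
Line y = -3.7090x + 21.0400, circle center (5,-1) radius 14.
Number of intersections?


Substitute y = -3.7090x + 21.0400: (x-5)^2 + (-3.7090x+21.0400+ 1)^2 = 196
Expand to Ax^2 + Bx + C = 0, where b-k = 22.04
A = 1+m^2 = 14.756681
B = 2(m(b-k) - h) = 2(-3.7090*22.04 - 5) = -173.49272
C = h^2 + (b-k)^2 - r^2 = 25 + 485.7616 - 196 = 314.7616
disc = B^2-4AC = 30099.7239 - 18579.3461 = 11520.3778
disc > 0

2 intersection points


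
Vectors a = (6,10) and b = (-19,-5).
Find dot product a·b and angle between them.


a·b = 6*(-19) + 10*(-5) = -114 - 50 = -164
|a| = sqrt(36+100) = 11.6619
|b| = sqrt(361+25) = 19.6469
cos(theta) = -164/(sqrt(136)*sqrt(386)) = -164/sqrt(52496) = -0.715782
theta = arccos(-164/sqrt(52496)) = 135.7073 degrees

a·b = -164, theta = 135.7073 deg


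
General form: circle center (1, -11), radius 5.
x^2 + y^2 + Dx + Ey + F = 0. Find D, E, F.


(x-1)^2 + (y+ 11)^2 = 5^2
D = -2h = -2, E = -2k = 22
F = h^2+k^2-r^2 = 1+121-25 = 97

D = -2, E = 22, F = 97


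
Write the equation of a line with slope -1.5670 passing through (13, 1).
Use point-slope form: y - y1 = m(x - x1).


y - 1 = -1.5670(x - 13)
y = -1.5670x + 1 + 1.5670*13
y = -1.5670x + 21.3710

y = -1.5670x + 21.3710


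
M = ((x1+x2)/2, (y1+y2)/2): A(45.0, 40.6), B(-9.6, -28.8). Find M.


Mx = (45.0 - 9.6)/2 = 35.4/2 = 17.7000
My = (40.6 - 28.8)/2 = 11.8/2 = 5.9000

(17.7000, 5.9000)


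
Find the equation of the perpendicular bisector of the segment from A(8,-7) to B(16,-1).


Midpoint = (12, -4)
Slope of AB = dy/dx = 6/8 = 0.7500
Perp slope = -dx/dy = -8/6 = -1.3333
b = My - (perp slope)*Mx = -4 + (8*12)/6 = -4 + 16.0000 = 12.0000

y = -1.3333x + 12.0000


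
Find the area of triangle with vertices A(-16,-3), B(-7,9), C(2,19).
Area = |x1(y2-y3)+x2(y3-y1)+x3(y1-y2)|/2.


-16*(9-19) = 160
-7*(19+ 3) = -154
2*(-3-9) = -24
sum = -18
Area = |-18|/2 = 9.0000

9.0000 sq units


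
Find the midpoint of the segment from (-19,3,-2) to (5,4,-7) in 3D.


Mx = (-19+5)/2 = -7.0000
My = (3+4)/2 = 3.5000
Mz = (-2- 7)/2 = -4.5000

M = (-7.0000, 3.5000, -4.5000)


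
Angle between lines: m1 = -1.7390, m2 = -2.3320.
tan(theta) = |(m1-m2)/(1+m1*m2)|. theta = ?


m1-m2 = 0.593
1+m1*m2 = 5.055348
tan(theta) = |0.593/5.055348| = 0.117302
theta = arctan(|0.593/5.055348|) = 6.6903 degrees (acute angle)

6.6903 degrees


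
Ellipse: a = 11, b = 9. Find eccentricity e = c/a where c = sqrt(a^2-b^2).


c = sqrt(121-81) = sqrt(40) = 6.3246
e = c/a = sqrt(40)/11 = 0.5750

e = 0.5750


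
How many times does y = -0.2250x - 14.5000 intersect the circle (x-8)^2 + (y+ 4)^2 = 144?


Substitute y = -0.2250x - 14.5000: (x-8)^2 + (-0.2250x- 14.5000+ 4)^2 = 144
Expand to Ax^2 + Bx + C = 0, where b-k = -10.5
A = 1+m^2 = 1.050625
B = 2(m(b-k) - h) = 2(-0.2250*(-10.5) - 8) = -11.275
C = h^2 + (b-k)^2 - r^2 = 64 + 110.25 - 144 = 30.25
disc = B^2-4AC = 127.1256 - 127.1256 = 0
disc = 0

1 intersection point (tangent)


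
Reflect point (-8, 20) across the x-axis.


Reflection rule for x-axis: (x, -y)
(-8, 20) -> (-8, -20)

(-8, -20)


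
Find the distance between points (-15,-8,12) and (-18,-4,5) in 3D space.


dx=-3, dy=4, dz=-7
d = sqrt(9+16+49) = sqrt(74) = 8.6023

8.6023


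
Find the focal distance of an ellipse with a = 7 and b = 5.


c^2 = 7^2 - 5^2 = 49 - 25 = 24
c = sqrt(24) = 4.8990

c = 4.8990


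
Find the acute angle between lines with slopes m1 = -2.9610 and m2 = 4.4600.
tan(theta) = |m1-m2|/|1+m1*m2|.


m1-m2 = -7.421
1+m1*m2 = -12.20606
tan(theta) = |-7.421/(-12.20606)| = 0.607977
theta = arctan(|-7.421/(-12.20606)|) = 31.2986 degrees (acute angle)

31.2986 degrees


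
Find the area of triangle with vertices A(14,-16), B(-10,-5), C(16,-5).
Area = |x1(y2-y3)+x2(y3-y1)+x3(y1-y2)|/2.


14*(-5+ 5) = 0
-10*(-5+ 16) = -110
16*(-16+ 5) = -176
sum = -286
Area = |-286|/2 = 143.0000

143.0000 sq units
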